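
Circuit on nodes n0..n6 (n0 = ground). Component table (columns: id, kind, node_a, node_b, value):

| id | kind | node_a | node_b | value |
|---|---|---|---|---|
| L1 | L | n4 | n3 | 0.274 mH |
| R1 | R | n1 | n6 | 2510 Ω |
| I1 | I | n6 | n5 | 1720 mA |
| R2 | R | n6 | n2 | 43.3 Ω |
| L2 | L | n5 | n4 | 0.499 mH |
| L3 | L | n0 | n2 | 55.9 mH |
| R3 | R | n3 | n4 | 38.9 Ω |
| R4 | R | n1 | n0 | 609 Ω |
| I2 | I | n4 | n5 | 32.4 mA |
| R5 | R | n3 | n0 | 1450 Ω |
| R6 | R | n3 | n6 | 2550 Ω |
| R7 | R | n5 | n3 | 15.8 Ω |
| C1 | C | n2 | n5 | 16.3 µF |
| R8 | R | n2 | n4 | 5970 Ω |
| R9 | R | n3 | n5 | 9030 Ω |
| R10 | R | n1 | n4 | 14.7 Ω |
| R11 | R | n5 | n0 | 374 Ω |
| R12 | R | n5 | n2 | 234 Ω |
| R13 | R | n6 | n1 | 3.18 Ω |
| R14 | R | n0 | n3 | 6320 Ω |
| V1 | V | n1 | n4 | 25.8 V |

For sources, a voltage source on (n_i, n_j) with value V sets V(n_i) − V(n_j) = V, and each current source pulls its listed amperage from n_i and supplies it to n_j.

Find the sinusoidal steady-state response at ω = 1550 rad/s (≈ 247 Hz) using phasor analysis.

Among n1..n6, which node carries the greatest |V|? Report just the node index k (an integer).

Element admittances at ω=1550 rad/s:
  Y(L1) = 0.000-2.355j S between n4,n3
  Y(R1) = 0.0003984+0.000j S between n1,n6
  I1: injects 1.72 A into n5 (from n6)
  Y(R2) = 0.02309+0.000j S between n6,n2
  Y(L2) = 0.000-1.293j S between n5,n4
  Y(L3) = 0.000-0.01154j S between n0,n2
  Y(R3) = 0.02571+0.000j S between n3,n4
  Y(R4) = 0.001642+0.000j S between n1,n0
  I2: injects 0.0324 A into n5 (from n4)
  Y(R5) = 0.0006897+0.000j S between n3,n0
  Y(R6) = 0.0003922+0.000j S between n3,n6
  Y(R7) = 0.06329+0.000j S between n5,n3
  Y(C1) = 0.000+0.02526j S between n2,n5
  Y(R8) = 0.0001675+0.000j S between n2,n4
  Y(R9) = 0.0001107+0.000j S between n3,n5
  Y(R10) = 0.06803+0.000j S between n1,n4
  Y(R11) = 0.002674+0.000j S between n5,n0
  Y(R12) = 0.004274+0.000j S between n5,n2
  Y(R13) = 0.3145+0.000j S between n6,n1
  Y(R14) = 0.0001582+0.000j S between n0,n3
  V1: constraint V(n1)−V(n4) = 25.8
Assemble and solve the 7×7 MNA system:
  V(n1)=19.98+6.027j  V(n2)=3.060-1.051j  V(n3)=-5.861+6.033j  V(n4)=-5.822+6.027j  V(n5)=-5.875+7.594j  V(n6)=13.71+5.544j
  i(V1)=-3.762-0.1620j

1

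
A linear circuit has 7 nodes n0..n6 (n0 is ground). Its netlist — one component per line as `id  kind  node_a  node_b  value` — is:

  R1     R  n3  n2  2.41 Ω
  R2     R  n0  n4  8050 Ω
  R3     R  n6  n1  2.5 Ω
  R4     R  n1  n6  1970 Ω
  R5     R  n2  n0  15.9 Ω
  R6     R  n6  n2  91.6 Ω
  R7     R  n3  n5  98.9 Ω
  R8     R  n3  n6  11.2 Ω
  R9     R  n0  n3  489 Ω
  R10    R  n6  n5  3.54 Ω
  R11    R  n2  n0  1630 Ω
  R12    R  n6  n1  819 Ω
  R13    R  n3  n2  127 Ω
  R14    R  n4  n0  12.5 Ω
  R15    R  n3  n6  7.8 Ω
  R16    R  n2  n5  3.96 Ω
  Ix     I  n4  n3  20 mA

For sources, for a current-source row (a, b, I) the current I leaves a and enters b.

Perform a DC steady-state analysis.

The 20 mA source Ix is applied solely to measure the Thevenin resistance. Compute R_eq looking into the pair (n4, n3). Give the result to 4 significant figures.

R_eq = 29.55 Ω

Element admittances at DC:
  Y(R1) = 0.4149 S between n3,n2
  Y(R2) = 0.0001242 S between n0,n4
  Y(R3) = 0.4000 S between n6,n1
  Y(R4) = 0.0005076 S between n1,n6
  Y(R5) = 0.06289 S between n2,n0
  Y(R6) = 0.01092 S between n6,n2
  Y(R7) = 0.01011 S between n3,n5
  Y(R8) = 0.08929 S between n3,n6
  Y(R9) = 0.002045 S between n0,n3
  Y(R10) = 0.2825 S between n6,n5
  Y(R11) = 0.0006135 S between n2,n0
  Y(R12) = 0.001221 S between n6,n1
  Y(R13) = 0.007874 S between n3,n2
  Y(R14) = 0.08000 S between n4,n0
  Y(R15) = 0.1282 S between n3,n6
  Y(R16) = 0.2525 S between n2,n5
  Ix: injects 0.02 A into n3 (from n4)
Assemble and solve the 6×6 MNA system:
  V(n1)=0.3269  V(n2)=0.3039  V(n3)=0.3415  V(n4)=-0.2496  V(n5)=0.3165  V(n6)=0.3269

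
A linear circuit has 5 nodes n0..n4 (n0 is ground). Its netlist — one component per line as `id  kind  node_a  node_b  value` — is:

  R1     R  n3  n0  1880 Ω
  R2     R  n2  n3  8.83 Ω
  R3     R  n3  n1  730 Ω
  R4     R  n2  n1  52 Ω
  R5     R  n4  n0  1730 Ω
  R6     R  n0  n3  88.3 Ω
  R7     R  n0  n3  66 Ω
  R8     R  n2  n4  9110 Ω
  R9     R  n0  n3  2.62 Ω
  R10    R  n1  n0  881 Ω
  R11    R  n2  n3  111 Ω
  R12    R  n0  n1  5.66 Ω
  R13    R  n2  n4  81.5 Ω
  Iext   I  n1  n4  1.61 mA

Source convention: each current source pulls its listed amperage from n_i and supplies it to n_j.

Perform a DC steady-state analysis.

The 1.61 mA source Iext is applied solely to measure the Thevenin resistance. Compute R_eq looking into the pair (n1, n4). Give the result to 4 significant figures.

R_eq = 88.77 Ω

Apply KCL at each of the 4 non-ground nodes and solve the resulting linear system.
Node n1: branches {R3, R4, R10, R12, Iext} → V_1 = -0.006901
Node n2: branches {R2, R4, R8, R11, R13} → V_2 = 0.01231
Node n3: branches {R1, R2, R3, R6, R7, R9, R11} → V_3 = 0.002810
Node n4: branches {R5, R8, R13, Iext} → V_4 = 0.1360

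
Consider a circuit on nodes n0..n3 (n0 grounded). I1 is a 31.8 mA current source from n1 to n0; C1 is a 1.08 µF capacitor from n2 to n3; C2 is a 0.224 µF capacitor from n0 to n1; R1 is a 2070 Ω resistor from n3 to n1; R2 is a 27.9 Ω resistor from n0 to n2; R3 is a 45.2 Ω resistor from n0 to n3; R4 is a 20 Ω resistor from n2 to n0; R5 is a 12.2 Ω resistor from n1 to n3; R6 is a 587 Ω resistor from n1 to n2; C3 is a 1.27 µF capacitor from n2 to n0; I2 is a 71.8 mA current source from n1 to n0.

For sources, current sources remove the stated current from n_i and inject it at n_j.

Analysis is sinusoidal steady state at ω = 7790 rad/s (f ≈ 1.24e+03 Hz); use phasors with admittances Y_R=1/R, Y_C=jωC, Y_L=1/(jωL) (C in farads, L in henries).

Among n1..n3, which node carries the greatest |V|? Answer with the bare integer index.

Element admittances at ω=7790 rad/s:
  I1: injects 0.0318 A into n0 (from n1)
  Y(C1) = 0.000+0.008413j S between n2,n3
  Y(C2) = 0.000+0.001745j S between n0,n1
  Y(R1) = 0.0004831+0.000j S between n3,n1
  Y(R2) = 0.03584+0.000j S between n0,n2
  Y(R3) = 0.02212+0.000j S between n0,n3
  Y(R4) = 0.05000+0.000j S between n2,n0
  Y(R5) = 0.08197+0.000j S between n1,n3
  Y(R6) = 0.001704+0.000j S between n1,n2
  Y(C3) = 0.000+0.009893j S between n2,n0
  I2: injects 0.0718 A into n0 (from n1)
Assemble and solve the 3×3 MNA system:
  V(n1)=-4.696+1.541j  V(n2)=-0.2863-0.2526j  V(n3)=-3.563+1.478j

1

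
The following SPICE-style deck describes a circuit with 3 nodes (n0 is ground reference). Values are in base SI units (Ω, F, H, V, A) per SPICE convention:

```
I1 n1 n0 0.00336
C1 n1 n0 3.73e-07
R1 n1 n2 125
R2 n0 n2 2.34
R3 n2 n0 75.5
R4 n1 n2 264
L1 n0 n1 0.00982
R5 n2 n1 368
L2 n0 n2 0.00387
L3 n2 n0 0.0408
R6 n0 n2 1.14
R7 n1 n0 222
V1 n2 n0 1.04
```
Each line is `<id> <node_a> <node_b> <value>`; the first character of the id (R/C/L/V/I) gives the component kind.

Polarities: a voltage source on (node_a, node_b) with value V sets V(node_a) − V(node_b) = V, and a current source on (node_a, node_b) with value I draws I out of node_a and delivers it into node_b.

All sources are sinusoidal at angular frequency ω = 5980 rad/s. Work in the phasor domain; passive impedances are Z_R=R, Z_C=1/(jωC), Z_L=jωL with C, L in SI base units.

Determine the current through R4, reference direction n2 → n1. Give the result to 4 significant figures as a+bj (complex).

Element admittances at ω=5980 rad/s:
  I1: injects 0.00336 A into n0 (from n1)
  Y(C1) = 0.000+0.002231j S between n1,n0
  Y(R1) = 0.008000+0.000j S between n1,n2
  Y(R2) = 0.4274+0.000j S between n0,n2
  Y(R3) = 0.01325+0.000j S between n2,n0
  Y(R4) = 0.003788+0.000j S between n1,n2
  Y(L1) = 0.000-0.01703j S between n0,n1
  Y(R5) = 0.002717+0.000j S between n2,n1
  Y(L2) = 0.000-0.04321j S between n0,n2
  Y(L3) = 0.000-0.004099j S between n2,n0
  Y(R6) = 0.8772+0.000j S between n0,n2
  Y(R7) = 0.004505+0.000j S between n1,n0
  V1: constraint V(n2)−V(n0) = 1.04
Assemble and solve the 3×3 MNA system:
  V(n1)=0.3841+0.2990j  V(n2)=1.040+0.000j
  i(V1)=-1.380+0.05354j

0.002485-0.001133j A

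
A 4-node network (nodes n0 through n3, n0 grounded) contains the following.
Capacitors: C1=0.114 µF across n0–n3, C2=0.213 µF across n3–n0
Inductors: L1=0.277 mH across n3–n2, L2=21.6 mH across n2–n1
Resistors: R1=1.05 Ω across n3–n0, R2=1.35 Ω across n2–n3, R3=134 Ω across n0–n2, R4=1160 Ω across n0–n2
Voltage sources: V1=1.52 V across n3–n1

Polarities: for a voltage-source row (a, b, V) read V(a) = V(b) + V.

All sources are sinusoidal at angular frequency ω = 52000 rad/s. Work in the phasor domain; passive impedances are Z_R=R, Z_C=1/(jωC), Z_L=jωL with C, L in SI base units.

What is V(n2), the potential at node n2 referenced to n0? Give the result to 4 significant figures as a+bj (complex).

-0.0001670+0.001775j V

Apply KCL at each of the 3 non-ground nodes and solve the resulting linear system.
Node n1: branches {L2, V1} → V_1 = -1.520-1.554e-05j
Node n2: branches {L1, R2, R3, R4, L2} → V_2 = -0.0001670+0.001775j
Node n3: branches {C1, C2, L1, R1, R2, V1} → V_3 = 1.182e-06-1.554e-05j
Source currents: i(V1)=-1.595e-06+0.001353j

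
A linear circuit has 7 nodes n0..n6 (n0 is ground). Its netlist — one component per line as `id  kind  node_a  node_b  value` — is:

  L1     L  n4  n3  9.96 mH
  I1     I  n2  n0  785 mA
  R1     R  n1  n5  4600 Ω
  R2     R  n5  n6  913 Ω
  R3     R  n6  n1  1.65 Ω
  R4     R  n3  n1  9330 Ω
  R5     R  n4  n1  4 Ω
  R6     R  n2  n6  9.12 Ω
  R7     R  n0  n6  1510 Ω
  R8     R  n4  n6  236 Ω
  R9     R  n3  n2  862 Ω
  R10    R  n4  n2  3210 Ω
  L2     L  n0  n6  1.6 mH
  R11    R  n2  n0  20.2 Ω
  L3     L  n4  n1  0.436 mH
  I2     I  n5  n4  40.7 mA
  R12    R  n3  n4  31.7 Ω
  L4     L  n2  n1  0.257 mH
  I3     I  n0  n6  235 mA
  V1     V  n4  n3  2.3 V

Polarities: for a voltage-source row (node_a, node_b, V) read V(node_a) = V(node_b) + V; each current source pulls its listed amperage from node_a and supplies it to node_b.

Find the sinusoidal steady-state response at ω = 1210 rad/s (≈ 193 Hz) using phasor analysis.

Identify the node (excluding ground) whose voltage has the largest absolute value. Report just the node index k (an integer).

Apply KCL at each of the 6 non-ground nodes and solve the resulting linear system.
Node n1: branches {R1, R3, R4, R5, L3, L4} → V_1 = -1.067-0.8586j
Node n2: branches {I1, R6, R9, R10, R11, L4} → V_2 = -1.087-1.053j
Node n3: branches {L1, R4, R9, R12, V1} → V_3 = -3.364-0.8340j
Node n4: branches {L1, R5, R8, R10, L3, I2, R12, V1} → V_4 = -1.064-0.8340j
Node n5: branches {R1, R2, I2} → V_5 = -31.27-0.9436j
Node n6: branches {R2, R3, R6, R7, R8, L2, I3} → V_6 = -0.1022-0.9605j
Source currents: i(V1)=-0.07544+0.1911j

5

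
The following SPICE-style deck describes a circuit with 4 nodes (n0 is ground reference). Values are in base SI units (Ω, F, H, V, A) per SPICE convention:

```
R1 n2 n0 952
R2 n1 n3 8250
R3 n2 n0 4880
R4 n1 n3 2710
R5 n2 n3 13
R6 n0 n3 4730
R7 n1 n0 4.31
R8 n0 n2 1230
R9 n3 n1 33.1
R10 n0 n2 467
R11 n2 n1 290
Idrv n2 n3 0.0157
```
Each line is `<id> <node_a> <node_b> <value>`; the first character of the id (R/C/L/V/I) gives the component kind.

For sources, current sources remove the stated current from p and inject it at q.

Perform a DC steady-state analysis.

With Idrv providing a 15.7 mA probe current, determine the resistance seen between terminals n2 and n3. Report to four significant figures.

R_eq = 12.05 Ω

Apply KCL at each of the 3 non-ground nodes and solve the resulting linear system.
Node n1: branches {R2, R4, R7, R9, R11} → V_1 = 0.002671
Node n2: branches {R1, R3, R5, R8, R10, R11, Idrv} → V_2 = -0.1492
Node n3: branches {R2, R4, R5, R6, R9, Idrv} → V_3 = 0.03991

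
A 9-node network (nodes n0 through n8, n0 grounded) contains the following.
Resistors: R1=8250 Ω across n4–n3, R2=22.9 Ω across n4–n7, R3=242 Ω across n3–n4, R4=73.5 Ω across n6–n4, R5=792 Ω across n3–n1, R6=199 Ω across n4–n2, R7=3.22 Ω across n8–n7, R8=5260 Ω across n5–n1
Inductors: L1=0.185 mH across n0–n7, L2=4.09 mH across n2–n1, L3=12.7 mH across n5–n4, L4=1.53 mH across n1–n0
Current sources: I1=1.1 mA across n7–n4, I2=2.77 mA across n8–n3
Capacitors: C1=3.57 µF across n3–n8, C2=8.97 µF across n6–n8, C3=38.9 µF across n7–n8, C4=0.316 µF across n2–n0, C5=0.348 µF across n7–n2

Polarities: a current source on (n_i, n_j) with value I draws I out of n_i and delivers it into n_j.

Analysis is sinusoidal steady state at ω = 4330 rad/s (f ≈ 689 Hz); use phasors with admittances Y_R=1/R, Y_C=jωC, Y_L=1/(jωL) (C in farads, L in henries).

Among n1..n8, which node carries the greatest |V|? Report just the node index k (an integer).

Apply KCL at each of the 8 non-ground nodes and solve the resulting linear system.
Node n1: branches {L2, L4, R5, R8} → V_1 = 0.001926+0.001081j
Node n2: branches {L2, R6, C4, C5} → V_2 = 0.003360+0.002698j
Node n3: branches {R1, R3, R5, C1, I2} → V_3 = 0.05612-0.1631j
Node n4: branches {R1, L3, I1, R2, R3, R4, R6} → V_4 = 0.01995-0.01142j
Node n5: branches {L3, R8} → V_5 = 0.01982-0.01161j
Node n6: branches {R4, C2} → V_6 = -0.001050-0.005645j
Node n7: branches {L1, I1, R2, C3, R7, C5} → V_7 = -0.0002292-0.0001277j
Node n8: branches {C1, C2, C3, R7, I2} → V_8 = 0.0009731+0.001712j

3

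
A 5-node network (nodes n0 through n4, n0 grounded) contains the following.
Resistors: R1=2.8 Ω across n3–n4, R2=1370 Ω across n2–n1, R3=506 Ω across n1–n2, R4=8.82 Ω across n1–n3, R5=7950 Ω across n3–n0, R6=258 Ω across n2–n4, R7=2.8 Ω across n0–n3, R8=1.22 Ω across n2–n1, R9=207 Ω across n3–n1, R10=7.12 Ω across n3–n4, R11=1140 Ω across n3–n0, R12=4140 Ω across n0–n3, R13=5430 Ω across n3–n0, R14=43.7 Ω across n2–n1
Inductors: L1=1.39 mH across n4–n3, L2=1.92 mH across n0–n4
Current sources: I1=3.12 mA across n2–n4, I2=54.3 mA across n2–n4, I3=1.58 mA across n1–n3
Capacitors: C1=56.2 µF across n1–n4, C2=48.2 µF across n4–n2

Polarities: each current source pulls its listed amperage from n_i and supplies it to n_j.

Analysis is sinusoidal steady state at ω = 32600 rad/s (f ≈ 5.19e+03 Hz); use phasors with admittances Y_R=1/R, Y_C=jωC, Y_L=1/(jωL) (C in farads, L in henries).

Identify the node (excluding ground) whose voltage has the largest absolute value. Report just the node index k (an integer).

Apply KCL at each of the 4 non-ground nodes and solve the resulting linear system.
Node n1: branches {R2, R3, R4, R8, R9, C1, R14, I3} → V_1 = 0.003963+0.007013j
Node n2: branches {R2, R3, R6, I1, R8, I2, C2, R14} → V_2 = -0.01354+0.02493j
Node n3: branches {R1, L1, R4, R5, R7, R9, R10, R11, R12, R13, I3} → V_3 = 9.692e-05-0.0001710j
Node n4: branches {R1, L1, L2, R6, I1, R10, C1, I2, C2} → V_4 = -0.003838-0.002175j

2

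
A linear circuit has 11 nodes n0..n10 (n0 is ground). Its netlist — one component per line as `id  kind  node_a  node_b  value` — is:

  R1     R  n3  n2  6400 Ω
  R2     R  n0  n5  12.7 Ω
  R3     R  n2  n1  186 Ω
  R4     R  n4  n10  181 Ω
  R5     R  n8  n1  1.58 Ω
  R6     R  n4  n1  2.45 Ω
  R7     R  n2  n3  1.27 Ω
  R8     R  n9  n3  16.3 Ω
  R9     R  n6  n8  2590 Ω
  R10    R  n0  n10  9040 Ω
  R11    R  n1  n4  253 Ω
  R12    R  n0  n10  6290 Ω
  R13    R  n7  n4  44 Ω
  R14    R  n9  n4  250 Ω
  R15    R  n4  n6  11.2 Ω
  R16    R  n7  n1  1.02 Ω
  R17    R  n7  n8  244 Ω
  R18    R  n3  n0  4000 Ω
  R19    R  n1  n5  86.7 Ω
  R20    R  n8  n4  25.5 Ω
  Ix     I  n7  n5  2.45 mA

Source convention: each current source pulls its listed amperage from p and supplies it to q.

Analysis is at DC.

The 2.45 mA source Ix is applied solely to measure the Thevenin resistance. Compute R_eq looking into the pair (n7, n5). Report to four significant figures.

MNA unknowns: 10 node voltages V₁..V_10
R1: Y=0.0001563 on G[3,2]
R2: Y=0.07874 on G[0,5]
R3: Y=0.005376 on G[2,1]
R4: Y=0.005525 on G[4,10]
R5: Y=0.6329 on G[8,1]
R6: Y=0.4082 on G[4,1]
R7: Y=0.7874 on G[2,3]
R8: Y=0.06135 on G[9,3]
R9: Y=0.0003861 on G[6,8]
R10: Y=0.0001106 on G[0,10]
R11: Y=0.003953 on G[1,4]
R12: Y=0.0001590 on G[0,10]
R13: Y=0.02273 on G[7,4]
R14: Y=0.004000 on G[9,4]
R15: Y=0.08929 on G[4,6]
R16: Y=0.9804 on G[7,1]
R17: Y=0.004098 on G[7,8]
R18: Y=0.0002500 on G[3,0]
R19: Y=0.01153 on G[1,5]
R20: Y=0.03922 on G[8,4]
Ix: z[7]−=0.00245, z[5]+=0.00245
solve → V1=-0.2024, V2=-0.1970, V3=-0.1969, V4=-0.2023, V5=0.001286, V6=-0.2023, V7=-0.2048, V8=-0.2024, V9=-0.1973, V10=-0.1929

R_eq = 84.11 Ω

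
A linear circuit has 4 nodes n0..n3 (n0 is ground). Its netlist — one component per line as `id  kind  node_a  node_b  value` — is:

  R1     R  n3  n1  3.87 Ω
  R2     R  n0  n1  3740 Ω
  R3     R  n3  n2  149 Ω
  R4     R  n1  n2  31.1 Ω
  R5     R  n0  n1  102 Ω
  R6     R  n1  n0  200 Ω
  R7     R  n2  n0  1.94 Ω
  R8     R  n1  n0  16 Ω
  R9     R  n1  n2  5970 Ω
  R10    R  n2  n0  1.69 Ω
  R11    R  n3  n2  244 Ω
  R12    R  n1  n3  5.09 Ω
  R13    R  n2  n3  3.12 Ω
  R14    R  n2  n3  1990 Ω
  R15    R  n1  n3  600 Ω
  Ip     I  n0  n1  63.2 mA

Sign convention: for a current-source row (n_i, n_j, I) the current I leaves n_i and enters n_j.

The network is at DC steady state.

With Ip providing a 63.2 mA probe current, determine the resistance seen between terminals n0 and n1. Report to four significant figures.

R_eq = 3.785 Ω

Element admittances at DC:
  Y(R1) = 0.2584 S between n3,n1
  Y(R2) = 0.0002674 S between n0,n1
  Y(R3) = 0.006711 S between n3,n2
  Y(R4) = 0.03215 S between n1,n2
  Y(R5) = 0.009804 S between n0,n1
  Y(R6) = 0.005000 S between n1,n0
  Y(R7) = 0.5155 S between n2,n0
  Y(R8) = 0.06250 S between n1,n0
  Y(R9) = 0.0001675 S between n1,n2
  Y(R10) = 0.5917 S between n2,n0
  Y(R11) = 0.004098 S between n3,n2
  Y(R12) = 0.1965 S between n1,n3
  Y(R13) = 0.3205 S between n2,n3
  Y(R14) = 0.0005025 S between n2,n3
  Y(R15) = 0.001667 S between n1,n3
  Ip: injects 0.0632 A into n1 (from n0)
Assemble and solve the 3×3 MNA system:
  V(n1)=0.2392  V(n2)=0.04032  V(n3)=0.1555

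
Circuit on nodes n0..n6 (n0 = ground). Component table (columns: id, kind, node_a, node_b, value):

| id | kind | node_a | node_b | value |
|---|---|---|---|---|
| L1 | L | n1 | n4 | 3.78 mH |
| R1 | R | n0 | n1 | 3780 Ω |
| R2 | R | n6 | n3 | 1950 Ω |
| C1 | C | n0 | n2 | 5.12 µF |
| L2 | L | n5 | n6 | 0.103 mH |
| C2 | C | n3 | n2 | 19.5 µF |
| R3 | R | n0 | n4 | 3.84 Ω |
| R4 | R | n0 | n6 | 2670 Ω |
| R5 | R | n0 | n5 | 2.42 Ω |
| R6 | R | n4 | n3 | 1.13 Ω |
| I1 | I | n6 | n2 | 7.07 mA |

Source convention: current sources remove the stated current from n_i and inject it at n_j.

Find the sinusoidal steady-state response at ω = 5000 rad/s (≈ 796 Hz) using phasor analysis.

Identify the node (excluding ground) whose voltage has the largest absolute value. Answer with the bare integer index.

2

Apply KCL at each of the 6 non-ground nodes and solve the resulting linear system.
Node n1: branches {L1, R1} → V_1 = 0.02117-0.002240j
Node n2: branches {C1, C2, I1} → V_2 = 0.02172-0.05962j
Node n3: branches {R2, C2, R6} → V_3 = 0.02742-0.002763j
Node n4: branches {L1, R3, R6} → V_4 = 0.02118-0.002134j
Node n5: branches {L2, R5} → V_5 = -0.01704+4.348e-06j
Node n6: branches {R2, L2, R4, I1} → V_6 = -0.01704-0.003622j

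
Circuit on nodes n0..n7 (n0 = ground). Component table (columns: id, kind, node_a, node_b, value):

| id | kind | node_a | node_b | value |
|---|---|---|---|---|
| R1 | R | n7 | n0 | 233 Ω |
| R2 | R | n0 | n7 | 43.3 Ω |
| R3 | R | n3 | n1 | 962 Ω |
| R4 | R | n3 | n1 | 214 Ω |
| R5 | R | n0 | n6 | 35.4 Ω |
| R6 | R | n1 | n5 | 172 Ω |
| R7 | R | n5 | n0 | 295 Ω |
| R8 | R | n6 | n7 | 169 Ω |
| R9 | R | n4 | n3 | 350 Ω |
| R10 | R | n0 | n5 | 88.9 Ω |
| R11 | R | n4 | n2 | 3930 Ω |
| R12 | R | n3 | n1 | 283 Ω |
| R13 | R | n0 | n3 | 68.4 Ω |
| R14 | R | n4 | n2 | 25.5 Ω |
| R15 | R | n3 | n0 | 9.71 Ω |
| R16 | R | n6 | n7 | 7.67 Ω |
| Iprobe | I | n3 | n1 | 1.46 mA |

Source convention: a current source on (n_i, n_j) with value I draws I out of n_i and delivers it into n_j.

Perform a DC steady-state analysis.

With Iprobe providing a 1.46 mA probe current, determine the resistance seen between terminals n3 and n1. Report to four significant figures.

R_eq = 75.39 Ω

Apply KCL at each of the 7 non-ground nodes and solve the resulting linear system.
Node n1: branches {R3, R4, R6, R12, Iprobe} → V_1 = 0.1063
Node n2: branches {R11, R14} → V_2 = -0.003761
Node n3: branches {R3, R4, R9, R12, R13, R15, Iprobe} → V_3 = -0.003761
Node n4: branches {R9, R11, R14} → V_4 = -0.003761
Node n5: branches {R6, R7, R10} → V_5 = 0.03022
Node n6: branches {R5, R8, R16} → V_6 = 0.000
Node n7: branches {R1, R2, R8, R16} → V_7 = 0.000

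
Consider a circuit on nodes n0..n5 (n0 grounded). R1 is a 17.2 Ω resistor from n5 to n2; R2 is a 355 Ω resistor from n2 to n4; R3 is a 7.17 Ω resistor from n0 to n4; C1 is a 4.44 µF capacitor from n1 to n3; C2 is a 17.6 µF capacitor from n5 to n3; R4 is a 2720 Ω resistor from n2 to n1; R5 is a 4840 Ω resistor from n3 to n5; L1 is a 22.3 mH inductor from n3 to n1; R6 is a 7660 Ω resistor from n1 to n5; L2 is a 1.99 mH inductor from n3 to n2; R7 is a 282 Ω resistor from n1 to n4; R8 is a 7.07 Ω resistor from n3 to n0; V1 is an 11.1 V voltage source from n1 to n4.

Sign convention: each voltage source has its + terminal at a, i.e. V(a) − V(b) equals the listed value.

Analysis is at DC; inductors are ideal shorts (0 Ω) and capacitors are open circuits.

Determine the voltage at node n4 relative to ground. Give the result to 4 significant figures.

Element admittances at DC:
  Y(R1) = 0.05814 S between n5,n2
  Y(R2) = 0.002817 S between n2,n4
  Y(R3) = 0.1395 S between n0,n4
  Y(C1) = 0.000 S between n1,n3
  Y(C2) = 0.000 S between n5,n3
  Y(R4) = 0.0003676 S between n2,n1
  Y(R5) = 0.0002066 S between n3,n5
  L1: short n3↔n1 (DC inductor)
  Y(R6) = 0.0001305 S between n1,n5
  L2: short n3↔n2 (DC inductor)
  Y(R7) = 0.003546 S between n1,n4
  Y(R8) = 0.1414 S between n3,n0
  V1: constraint V(n1)−V(n4) = 11.1
Assemble and solve the 8×8 MNA system:
  V(n1)=5.511  V(n2)=5.511  V(n3)=5.511  V(n4)=-5.589  V(n5)=5.511
  i(L1)=-0.8108  i(L2)=0.03127  i(V1)=-0.8501

-5.589 V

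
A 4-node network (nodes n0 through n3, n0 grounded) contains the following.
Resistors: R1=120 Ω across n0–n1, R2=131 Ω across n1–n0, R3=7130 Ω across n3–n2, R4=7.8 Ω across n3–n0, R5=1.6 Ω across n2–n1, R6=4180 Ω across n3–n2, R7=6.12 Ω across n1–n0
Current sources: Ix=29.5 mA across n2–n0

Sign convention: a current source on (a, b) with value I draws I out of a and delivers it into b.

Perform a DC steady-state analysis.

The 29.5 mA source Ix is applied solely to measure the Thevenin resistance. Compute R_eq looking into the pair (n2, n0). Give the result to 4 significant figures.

Apply KCL at each of the 3 non-ground nodes and solve the resulting linear system.
Node n1: branches {R1, R2, R5, R7} → V_1 = -0.1640
Node n2: branches {R3, R5, R6, Ix} → V_2 = -0.2111
Node n3: branches {R3, R4, R6} → V_3 = -0.0006230

R_eq = 7.156 Ω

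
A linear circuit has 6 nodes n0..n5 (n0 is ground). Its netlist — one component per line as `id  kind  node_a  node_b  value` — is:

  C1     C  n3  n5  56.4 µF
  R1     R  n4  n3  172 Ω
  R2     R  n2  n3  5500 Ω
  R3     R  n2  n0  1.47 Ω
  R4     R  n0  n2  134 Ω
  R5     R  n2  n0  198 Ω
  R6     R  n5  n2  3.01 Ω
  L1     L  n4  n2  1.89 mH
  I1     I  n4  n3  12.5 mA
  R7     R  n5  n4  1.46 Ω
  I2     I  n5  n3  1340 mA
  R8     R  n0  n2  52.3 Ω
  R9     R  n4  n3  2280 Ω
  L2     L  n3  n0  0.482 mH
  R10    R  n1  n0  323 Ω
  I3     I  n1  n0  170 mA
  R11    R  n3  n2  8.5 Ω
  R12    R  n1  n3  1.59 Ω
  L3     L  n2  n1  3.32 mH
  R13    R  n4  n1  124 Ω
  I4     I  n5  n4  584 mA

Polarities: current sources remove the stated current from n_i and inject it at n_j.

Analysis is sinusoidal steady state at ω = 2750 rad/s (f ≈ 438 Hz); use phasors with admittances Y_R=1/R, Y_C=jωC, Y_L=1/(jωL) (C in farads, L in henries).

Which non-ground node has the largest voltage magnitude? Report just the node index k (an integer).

5

Apply KCL at each of the 5 non-ground nodes and solve the resulting linear system.
Node n1: branches {R10, I3, R12, L3, R13} → V_1 = 0.5270+1.183j
Node n2: branches {R2, R3, R4, R5, R6, L1, R8, R11, L3} → V_2 = -1.185+0.9460j
Node n3: branches {C1, R1, R2, I1, I2, R9, L2, R11, R12} → V_3 = 0.8975+0.8903j
Node n4: branches {R1, L1, I1, R7, R9, R13, I4} → V_4 = -3.868+1.246j
Node n5: branches {C1, R6, R7, I2, I4} → V_5 = -4.713+2.003j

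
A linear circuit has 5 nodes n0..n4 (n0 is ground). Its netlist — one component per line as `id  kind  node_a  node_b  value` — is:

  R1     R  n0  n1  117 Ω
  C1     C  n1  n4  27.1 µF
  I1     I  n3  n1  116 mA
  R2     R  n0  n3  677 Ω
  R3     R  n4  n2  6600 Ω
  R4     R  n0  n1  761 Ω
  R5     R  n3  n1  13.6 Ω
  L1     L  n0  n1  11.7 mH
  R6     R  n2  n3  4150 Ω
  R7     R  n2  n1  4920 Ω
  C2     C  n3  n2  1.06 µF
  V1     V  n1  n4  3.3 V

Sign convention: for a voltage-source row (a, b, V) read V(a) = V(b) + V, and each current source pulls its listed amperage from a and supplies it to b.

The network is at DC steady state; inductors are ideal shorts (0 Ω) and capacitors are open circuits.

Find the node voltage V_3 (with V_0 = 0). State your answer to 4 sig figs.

Apply KCL at each of the 4 non-ground nodes and solve the resulting linear system.
Node n1: branches {R1, C1, I1, R4, R5, L1, R7, V1} → V_1 = 0.000
Node n2: branches {R3, R6, R7, C2} → V_2 = -1.465
Node n3: branches {I1, R2, R5, R6, C2} → V_3 = -1.546
Node n4: branches {C1, R3, V1} → V_4 = -3.300
Source currents: i(L1)=-0.002284, i(V1)=-0.0002781

-1.546 V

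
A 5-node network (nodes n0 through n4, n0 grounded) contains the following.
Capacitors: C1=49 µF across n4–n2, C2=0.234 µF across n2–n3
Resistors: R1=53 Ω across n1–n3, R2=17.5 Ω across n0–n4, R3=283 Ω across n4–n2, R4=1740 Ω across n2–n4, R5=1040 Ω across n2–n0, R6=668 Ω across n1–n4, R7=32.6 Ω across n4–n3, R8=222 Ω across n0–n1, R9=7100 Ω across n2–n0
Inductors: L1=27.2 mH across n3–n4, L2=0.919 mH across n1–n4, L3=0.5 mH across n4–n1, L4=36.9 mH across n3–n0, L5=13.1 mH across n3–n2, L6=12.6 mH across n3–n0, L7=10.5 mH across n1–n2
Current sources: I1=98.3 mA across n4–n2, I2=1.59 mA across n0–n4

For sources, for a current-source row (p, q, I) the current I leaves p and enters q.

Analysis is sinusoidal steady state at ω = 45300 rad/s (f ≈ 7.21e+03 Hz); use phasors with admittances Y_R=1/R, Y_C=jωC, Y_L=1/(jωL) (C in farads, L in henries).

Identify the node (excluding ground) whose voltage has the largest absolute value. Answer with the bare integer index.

2

Element admittances at ω=45300 rad/s:
  Y(C1) = 0.000+2.220j S between n4,n2
  Y(R1) = 0.01887+0.000j S between n1,n3
  Y(R2) = 0.05714+0.000j S between n0,n4
  Y(R3) = 0.003534+0.000j S between n4,n2
  Y(R4) = 0.0005747+0.000j S between n2,n4
  Y(L1) = 0.000-0.0008116j S between n3,n4
  Y(L2) = 0.000-0.02402j S between n1,n4
  Y(L3) = 0.000-0.04415j S between n4,n1
  Y(R5) = 0.0009615+0.000j S between n2,n0
  Y(L4) = 0.000-0.0005982j S between n3,n0
  Y(R6) = 0.001497+0.000j S between n1,n4
  Y(C2) = 0.000+0.01060j S between n2,n3
  I1: injects 0.0983 A into n2 (from n4)
  Y(L5) = 0.000-0.001685j S between n3,n2
  Y(R7) = 0.03067+0.000j S between n4,n3
  Y(L6) = 0.000-0.001752j S between n3,n0
  Y(L7) = 0.000-0.002102j S between n1,n2
  Y(R8) = 0.004505+0.000j S between n0,n1
  Y(R9) = 0.0001408+0.000j S between n2,n0
  I2: injects 0.00159 A into n4 (from n0)
Assemble and solve the 4×4 MNA system:
  V(n1)=0.02512+0.001275j  V(n2)=0.02540-0.04207j  V(n3)=0.03306+0.002086j  V(n4)=0.02527+0.002071j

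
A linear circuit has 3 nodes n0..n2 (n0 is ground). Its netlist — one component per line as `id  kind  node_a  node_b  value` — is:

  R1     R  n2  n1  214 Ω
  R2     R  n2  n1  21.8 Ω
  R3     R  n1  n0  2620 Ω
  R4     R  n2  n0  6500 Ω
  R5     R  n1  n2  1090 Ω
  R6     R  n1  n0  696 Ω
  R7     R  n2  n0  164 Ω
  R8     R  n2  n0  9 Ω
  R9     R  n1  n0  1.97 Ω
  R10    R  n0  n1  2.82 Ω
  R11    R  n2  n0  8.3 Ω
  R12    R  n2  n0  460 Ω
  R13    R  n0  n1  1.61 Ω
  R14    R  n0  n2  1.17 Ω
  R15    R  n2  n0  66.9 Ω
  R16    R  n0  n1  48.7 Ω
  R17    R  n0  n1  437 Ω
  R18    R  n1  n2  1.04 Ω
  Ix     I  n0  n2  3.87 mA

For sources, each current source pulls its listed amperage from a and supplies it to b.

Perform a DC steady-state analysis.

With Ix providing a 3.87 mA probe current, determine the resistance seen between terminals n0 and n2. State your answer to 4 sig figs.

R_eq = 0.5829 Ω

Element admittances at DC:
  Y(R1) = 0.004673 S between n2,n1
  Y(R2) = 0.04587 S between n2,n1
  Y(R3) = 0.0003817 S between n1,n0
  Y(R4) = 0.0001538 S between n2,n0
  Y(R5) = 0.0009174 S between n1,n2
  Y(R6) = 0.001437 S between n1,n0
  Y(R7) = 0.006098 S between n2,n0
  Y(R8) = 0.1111 S between n2,n0
  Y(R9) = 0.5076 S between n1,n0
  Y(R10) = 0.3546 S between n0,n1
  Y(R11) = 0.1205 S between n2,n0
  Y(R12) = 0.002174 S between n2,n0
  Y(R13) = 0.6211 S between n0,n1
  Y(R14) = 0.8547 S between n0,n2
  Y(R15) = 0.01495 S between n2,n0
  Y(R16) = 0.02053 S between n0,n1
  Y(R17) = 0.002288 S between n0,n1
  Y(R18) = 0.9615 S between n1,n2
  Ix: injects 0.00387 A into n2 (from n0)
Assemble and solve the 2×2 MNA system:
  V(n1)=0.0009064  V(n2)=0.002256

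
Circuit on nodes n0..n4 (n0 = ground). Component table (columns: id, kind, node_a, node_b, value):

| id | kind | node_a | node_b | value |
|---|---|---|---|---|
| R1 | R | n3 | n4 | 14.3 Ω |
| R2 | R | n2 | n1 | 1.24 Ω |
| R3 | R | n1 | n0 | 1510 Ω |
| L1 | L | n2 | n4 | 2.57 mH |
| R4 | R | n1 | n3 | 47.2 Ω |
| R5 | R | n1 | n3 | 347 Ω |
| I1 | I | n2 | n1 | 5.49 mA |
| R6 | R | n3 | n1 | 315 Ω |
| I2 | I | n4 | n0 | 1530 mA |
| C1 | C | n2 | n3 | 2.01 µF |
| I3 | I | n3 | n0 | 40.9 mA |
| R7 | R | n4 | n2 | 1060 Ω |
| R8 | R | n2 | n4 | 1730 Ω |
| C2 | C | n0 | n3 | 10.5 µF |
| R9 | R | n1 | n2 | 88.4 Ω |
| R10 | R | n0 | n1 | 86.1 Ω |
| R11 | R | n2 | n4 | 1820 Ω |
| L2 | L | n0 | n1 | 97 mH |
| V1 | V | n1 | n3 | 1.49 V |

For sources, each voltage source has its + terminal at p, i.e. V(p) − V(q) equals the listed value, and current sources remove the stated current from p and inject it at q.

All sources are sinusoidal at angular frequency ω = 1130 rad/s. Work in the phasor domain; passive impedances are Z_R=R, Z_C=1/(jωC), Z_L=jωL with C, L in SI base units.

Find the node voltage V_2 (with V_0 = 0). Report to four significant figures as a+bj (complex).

Apply KCL at each of the 4 non-ground nodes and solve the resulting linear system.
Node n1: branches {R2, R3, R4, R5, I1, R6, R9, R10, L2, V1} → V_1 = -121.6+28.59j
Node n2: branches {R2, L1, I1, C1, R7, R8, R9, R11} → V_2 = -123.4+28.92j
Node n3: branches {R1, R4, R5, R6, C1, I3, C2, V1} → V_3 = -123.1+28.59j
Node n4: branches {R1, L1, I2, R7, R8, R11} → V_4 = -124.2+24.71j
Source currents: i(V1)=-0.2608-1.188j

-123.4+28.92j V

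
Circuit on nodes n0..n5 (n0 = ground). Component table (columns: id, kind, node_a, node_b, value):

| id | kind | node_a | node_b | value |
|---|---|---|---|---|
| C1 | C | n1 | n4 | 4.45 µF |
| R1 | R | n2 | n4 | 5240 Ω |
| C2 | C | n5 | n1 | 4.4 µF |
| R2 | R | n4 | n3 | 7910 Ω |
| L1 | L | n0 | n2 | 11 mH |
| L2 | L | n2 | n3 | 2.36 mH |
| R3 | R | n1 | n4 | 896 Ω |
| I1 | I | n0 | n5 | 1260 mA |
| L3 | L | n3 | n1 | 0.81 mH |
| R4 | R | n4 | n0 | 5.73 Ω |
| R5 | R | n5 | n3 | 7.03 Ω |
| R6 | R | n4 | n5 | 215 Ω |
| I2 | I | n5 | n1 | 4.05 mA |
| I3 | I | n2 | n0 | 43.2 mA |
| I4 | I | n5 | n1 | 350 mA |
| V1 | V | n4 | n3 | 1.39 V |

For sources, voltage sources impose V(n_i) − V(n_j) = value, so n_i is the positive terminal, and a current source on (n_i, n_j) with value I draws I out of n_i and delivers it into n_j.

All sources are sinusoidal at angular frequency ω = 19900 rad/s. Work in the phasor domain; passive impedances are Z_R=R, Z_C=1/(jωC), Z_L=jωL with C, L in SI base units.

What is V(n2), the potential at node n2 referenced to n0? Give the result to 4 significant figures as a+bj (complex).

MNA unknowns: 5 node voltages V₁..V_5 plus 1 source current (V1)
C1: Y=0.000+0.08855j on G[1,4]
R1: Y=0.0001908+0.000j on G[2,4]
C2: Y=0.000+0.08756j on G[5,1]
R2: Y=0.0001264+0.000j on G[4,3]
L1: Y=0.000-0.004568j on G[0,2]
L2: Y=0.000-0.02129j on G[2,3]
R3: Y=0.001116+0.000j on G[1,4]
I1: z[0]−=1.26, z[5]+=1.26
L3: Y=0.000-0.06204j on G[3,1]
R4: Y=0.1745+0.000j on G[4,0]
R5: Y=0.1422+0.000j on G[5,3]
R6: Y=0.004651+0.000j on G[4,5]
I2: z[5]−=0.00405, z[1]+=0.00405
I3: z[2]−=0.0432, z[0]+=0.0432
I4: z[5]−=0.35, z[1]+=0.35
V1: row V4−V3=1.39, i_V1 at 4,3
solve → V1=12.85-3.264j, V2=4.617-1.553j, V3=5.623+0.1209j, V4=7.013+0.1209j, V5=13.59-0.3199j
aux → i_V1=-0.8877+0.4896j

4.617-1.553j V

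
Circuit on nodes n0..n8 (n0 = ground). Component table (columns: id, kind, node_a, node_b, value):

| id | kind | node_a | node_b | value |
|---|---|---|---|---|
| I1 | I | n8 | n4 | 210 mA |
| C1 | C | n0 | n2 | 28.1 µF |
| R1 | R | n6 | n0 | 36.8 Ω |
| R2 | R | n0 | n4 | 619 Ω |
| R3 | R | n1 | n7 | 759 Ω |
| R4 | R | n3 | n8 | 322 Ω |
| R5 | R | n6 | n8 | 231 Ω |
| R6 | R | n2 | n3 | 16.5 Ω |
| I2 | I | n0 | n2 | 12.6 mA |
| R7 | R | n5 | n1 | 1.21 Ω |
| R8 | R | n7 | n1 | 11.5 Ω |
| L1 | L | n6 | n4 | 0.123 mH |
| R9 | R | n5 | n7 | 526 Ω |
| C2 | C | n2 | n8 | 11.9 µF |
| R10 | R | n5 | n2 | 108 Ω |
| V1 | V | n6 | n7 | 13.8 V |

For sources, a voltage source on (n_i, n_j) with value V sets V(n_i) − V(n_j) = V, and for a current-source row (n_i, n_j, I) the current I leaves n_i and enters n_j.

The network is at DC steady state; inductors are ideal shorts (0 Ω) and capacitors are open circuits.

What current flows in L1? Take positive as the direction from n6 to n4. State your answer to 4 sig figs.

-0.2093 A

Apply KCL at each of the 8 non-ground nodes and solve the resulting linear system.
Node n1: branches {R3, R7, R8} → V_1 = -13.80
Node n2: branches {C1, R6, I2, C2, R10} → V_2 = -18.16
Node n3: branches {R4, R6} → V_3 = -19.03
Node n4: branches {I1, R2, L1} → V_4 = 0.4377
Node n5: branches {R7, R9, R10} → V_5 = -13.85
Node n6: branches {R1, R5, L1, V1} → V_6 = 0.4377
Node n7: branches {R3, R8, R9, V1} → V_7 = -13.36
Node n8: branches {I1, R4, R5, C2} → V_8 = -35.94
Source currents: i(L1)=-0.2093, i(V1)=0.03992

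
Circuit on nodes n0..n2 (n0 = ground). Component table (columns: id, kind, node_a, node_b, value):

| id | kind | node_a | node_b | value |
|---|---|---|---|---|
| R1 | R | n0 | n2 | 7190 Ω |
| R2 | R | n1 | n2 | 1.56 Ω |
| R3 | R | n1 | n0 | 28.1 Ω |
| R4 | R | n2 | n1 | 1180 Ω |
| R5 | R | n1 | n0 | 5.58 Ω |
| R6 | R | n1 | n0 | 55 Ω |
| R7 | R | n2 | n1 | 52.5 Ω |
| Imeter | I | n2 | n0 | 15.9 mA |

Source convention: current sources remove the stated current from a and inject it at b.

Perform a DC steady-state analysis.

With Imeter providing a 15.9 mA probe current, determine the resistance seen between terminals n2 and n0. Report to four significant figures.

R_eq = 5.801 Ω

Apply KCL at each of the 2 non-ground nodes and solve the resulting linear system.
Node n1: branches {R2, R3, R4, R5, R6, R7} → V_1 = -0.06819
Node n2: branches {R1, R2, R4, R7, Imeter} → V_2 = -0.09223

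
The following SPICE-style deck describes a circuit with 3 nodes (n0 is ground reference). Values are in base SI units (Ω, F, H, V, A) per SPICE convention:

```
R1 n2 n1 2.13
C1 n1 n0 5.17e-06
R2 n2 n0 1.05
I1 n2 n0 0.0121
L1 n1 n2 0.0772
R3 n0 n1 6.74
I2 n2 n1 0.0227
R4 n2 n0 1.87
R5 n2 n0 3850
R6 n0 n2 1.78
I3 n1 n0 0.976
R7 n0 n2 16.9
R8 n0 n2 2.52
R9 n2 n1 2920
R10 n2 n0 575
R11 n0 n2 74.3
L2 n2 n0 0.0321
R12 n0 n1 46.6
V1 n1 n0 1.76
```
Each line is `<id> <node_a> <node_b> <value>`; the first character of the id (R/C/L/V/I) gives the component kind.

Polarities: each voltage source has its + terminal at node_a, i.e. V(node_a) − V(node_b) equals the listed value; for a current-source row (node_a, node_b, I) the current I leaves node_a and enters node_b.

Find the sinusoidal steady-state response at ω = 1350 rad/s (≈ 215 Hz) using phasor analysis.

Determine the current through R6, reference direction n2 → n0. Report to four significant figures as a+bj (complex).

0.1488-0.001547j A

Element admittances at ω=1350 rad/s:
  Y(R1) = 0.4695+0.000j S between n2,n1
  Y(C1) = 0.000+0.006979j S between n1,n0
  Y(R2) = 0.9524+0.000j S between n2,n0
  I1: injects 0.0121 A into n0 (from n2)
  Y(L1) = 0.000-0.009595j S between n1,n2
  Y(R3) = 0.1484+0.000j S between n0,n1
  I2: injects 0.0227 A into n1 (from n2)
  Y(R4) = 0.5348+0.000j S between n2,n0
  Y(R5) = 0.0002597+0.000j S between n2,n0
  Y(R6) = 0.5618+0.000j S between n0,n2
  I3: injects 0.976 A into n0 (from n1)
  Y(R7) = 0.05917+0.000j S between n0,n2
  Y(R8) = 0.3968+0.000j S between n0,n2
  Y(R9) = 0.0003425+0.000j S between n2,n1
  Y(R10) = 0.001739+0.000j S between n2,n0
  Y(R11) = 0.01346+0.000j S between n0,n2
  Y(L2) = 0.000-0.02308j S between n2,n0
  Y(R12) = 0.02146+0.000j S between n0,n1
  V1: constraint V(n1)−V(n0) = 1.76
Assemble and solve the 3×3 MNA system:
  V(n1)=1.760+0.000j  V(n2)=0.2649-0.002753j
  i(V1)=-1.955+0.0007680j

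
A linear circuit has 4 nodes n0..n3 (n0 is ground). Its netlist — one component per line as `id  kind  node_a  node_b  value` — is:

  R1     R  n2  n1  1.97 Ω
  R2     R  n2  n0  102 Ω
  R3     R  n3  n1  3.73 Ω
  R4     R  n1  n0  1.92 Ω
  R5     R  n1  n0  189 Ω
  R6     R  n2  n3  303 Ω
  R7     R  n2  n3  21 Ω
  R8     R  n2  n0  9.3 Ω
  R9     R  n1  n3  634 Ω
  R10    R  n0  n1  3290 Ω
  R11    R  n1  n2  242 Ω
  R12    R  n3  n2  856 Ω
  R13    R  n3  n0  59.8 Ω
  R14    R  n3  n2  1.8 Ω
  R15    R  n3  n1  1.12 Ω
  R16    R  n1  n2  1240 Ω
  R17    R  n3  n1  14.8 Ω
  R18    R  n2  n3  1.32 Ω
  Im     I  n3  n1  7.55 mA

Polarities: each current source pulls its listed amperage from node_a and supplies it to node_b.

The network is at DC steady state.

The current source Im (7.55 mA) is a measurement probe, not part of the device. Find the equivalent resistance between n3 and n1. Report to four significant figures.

R_eq = 0.6012 Ω

Element admittances at DC:
  Y(R1) = 0.5076 S between n2,n1
  Y(R2) = 0.009804 S between n2,n0
  Y(R3) = 0.2681 S between n3,n1
  Y(R4) = 0.5208 S between n1,n0
  Y(R5) = 0.005291 S between n1,n0
  Y(R6) = 0.003300 S between n2,n3
  Y(R7) = 0.04762 S between n2,n3
  Y(R8) = 0.1075 S between n2,n0
  Y(R9) = 0.001577 S between n1,n3
  Y(R10) = 0.0003040 S between n0,n1
  Y(R11) = 0.004132 S between n1,n2
  Y(R12) = 0.001168 S between n3,n2
  Y(R13) = 0.01672 S between n3,n0
  Y(R14) = 0.5556 S between n3,n2
  Y(R15) = 0.8929 S between n3,n1
  Y(R16) = 0.0008065 S between n1,n2
  Y(R17) = 0.06757 S between n3,n1
  Y(R18) = 0.7576 S between n2,n3
  Im: injects 0.00755 A into n1 (from n3)
Assemble and solve the 3×3 MNA system:
  V(n1)=0.0006737  V(n2)=-0.002472  V(n3)=-0.003865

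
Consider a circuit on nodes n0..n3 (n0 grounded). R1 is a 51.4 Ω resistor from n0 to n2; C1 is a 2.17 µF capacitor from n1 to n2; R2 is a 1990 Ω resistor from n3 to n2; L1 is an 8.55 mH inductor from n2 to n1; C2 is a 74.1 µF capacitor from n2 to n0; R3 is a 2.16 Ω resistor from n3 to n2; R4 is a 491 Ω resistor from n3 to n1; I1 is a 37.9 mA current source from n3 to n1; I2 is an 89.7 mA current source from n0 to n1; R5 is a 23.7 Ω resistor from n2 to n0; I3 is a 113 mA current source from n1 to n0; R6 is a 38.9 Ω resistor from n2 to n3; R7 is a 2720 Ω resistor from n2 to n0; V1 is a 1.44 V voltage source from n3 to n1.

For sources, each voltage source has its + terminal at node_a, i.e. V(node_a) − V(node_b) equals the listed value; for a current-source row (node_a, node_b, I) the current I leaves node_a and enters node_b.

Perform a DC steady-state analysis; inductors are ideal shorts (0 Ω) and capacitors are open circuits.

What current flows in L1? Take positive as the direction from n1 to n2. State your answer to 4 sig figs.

-0.7277 A

Apply KCL at each of the 3 non-ground nodes and solve the resulting linear system.
Node n1: branches {C1, L1, R4, I1, I2, I3, V1} → V_1 = -0.3757
Node n2: branches {R1, C1, R2, L1, C2, R3, R5, R6, R7} → V_2 = -0.3757
Node n3: branches {R2, R3, R4, I1, R6, V1} → V_3 = 1.064
Source currents: i(L1)=0.7277, i(V1)=-0.7452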